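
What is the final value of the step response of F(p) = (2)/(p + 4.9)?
FVT: lim_{t→∞} y(t) = lim_{p→0} p*Y(p) where Y(p) = F(p)/p.
= lim_{p→0} F(p) = F(0) = num(0)/den(0) = 2/4.9 = 0.4082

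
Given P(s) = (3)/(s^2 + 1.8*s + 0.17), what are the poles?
Set denominator = 0: s^2 + 1.8*s + 0.17 = (s + 0.1)(s + 1.7) = 0 → Poles: -0.1, -1.7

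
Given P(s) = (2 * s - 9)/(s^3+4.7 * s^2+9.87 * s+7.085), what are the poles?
Set denominator = 0: s^3 + 4.7*s^2 + 9.87*s + 7.085 = (s + 1.3)(s^2 + 3.4*s + 5.45) = 0 → Poles: -1.3, -1.7 + 1.6j, -1.7 - 1.6j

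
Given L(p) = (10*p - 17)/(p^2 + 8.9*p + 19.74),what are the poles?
Set denominator = 0: p^2 + 8.9*p + 19.74 = (p + 4.2)(p + 4.7) = 0 → Poles: -4.2, -4.7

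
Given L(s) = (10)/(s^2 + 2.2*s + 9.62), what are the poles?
Set denominator = 0: s^2 + 2.2*s + 9.62 = 0 → Poles: -1.1 + 2.9j, -1.1 - 2.9j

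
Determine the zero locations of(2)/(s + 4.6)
Numerator is a nonzero constant (2) → Zeros: none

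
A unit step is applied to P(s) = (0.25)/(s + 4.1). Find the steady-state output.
FVT: lim_{t→∞} y(t) = lim_{s→0} s*Y(s) where Y(s) = P(s)/s.
= lim_{s→0} P(s) = P(0) = num(0)/den(0) = 0.25/4.1 = 0.06098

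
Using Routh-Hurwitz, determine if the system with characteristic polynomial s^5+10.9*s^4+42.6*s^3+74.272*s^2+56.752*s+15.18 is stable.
Routh array:
s^5: [1, 42.6, 56.752]; s^4: [10.9, 74.272, 15.18]; s^3: [35.7861, 55.3593]; s^2: [57.4102, 15.18]; s^1: [45.897]; s^0: [15.18]
First column: [1, 10.9, 35.7861, 57.4102, 45.897, 15.18]. Sign changes = 0.
Yes, stable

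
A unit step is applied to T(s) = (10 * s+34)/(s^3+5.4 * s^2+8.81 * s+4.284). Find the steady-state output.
FVT: lim_{t→∞} y(t) = lim_{s→0} s*Y(s) where Y(s) = T(s)/s.
= lim_{s→0} T(s) = T(0) = num(0)/den(0) = 34/4.284 = 7.937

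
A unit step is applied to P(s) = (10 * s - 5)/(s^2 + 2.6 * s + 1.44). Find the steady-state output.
FVT: lim_{t→∞} y(t) = lim_{s→0} s*Y(s) where Y(s) = P(s)/s.
= lim_{s→0} P(s) = P(0) = num(0)/den(0) = -5/1.44 = -3.472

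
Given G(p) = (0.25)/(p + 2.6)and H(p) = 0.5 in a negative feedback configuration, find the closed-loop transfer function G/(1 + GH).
Closed-loop T = G/(1+GH).
Numerator: G_num * H_den = 0.25.
Denominator: G_den * H_den + G_num * H_num = (p + 2.6) + (0.125) = p + 2.725.
T(p) = (0.25)/(p + 2.725)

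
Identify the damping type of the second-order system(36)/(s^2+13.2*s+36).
Standard form: ωn²/(s²+2ζωn·s+ωn²) gives ωn=6, ζ=1.1.
Overdamped (ζ = 1.1 > 1)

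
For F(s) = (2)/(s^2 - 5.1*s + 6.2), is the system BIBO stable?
Denominator: s^2 - 5.1*s + 6.2 = (s - 3.1)(s - 2). Poles: 2, 3.1. All Re(p)<0: No (unstable)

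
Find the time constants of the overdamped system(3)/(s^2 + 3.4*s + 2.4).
Overdamped: real poles at -2.4, -1. τ = -1/pole → τ₁ = 0.4167, τ₂ = 1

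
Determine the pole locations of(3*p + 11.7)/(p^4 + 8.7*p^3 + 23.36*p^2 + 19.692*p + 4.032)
Set denominator = 0: p^4 + 8.7*p^3 + 23.36*p^2 + 19.692*p + 4.032 = (p + 1)(p + 4.2)(p + 0.3)(p + 3.2) = 0 → Poles: -0.3, -1, -3.2, -4.2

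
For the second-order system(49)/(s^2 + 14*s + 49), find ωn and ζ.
Standard form: ωn²/(s²+2ζωn·s+ωn²).
const=49=ωn² → ωn=7, s coeff=14=2ζωn → ζ=1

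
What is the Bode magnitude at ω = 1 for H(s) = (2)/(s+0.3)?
Substitute s = j*1: H(j1) = 0.550459 - 1.83486j.
|H(j1)| = sqrt(Re² + Im²) = 1.916.
20*log₁₀(1.916) = 5.65 dB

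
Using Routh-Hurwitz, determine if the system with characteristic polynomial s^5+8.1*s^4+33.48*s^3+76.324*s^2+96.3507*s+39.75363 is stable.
Routh array:
s^5: [1, 33.48, 96.3507]; s^4: [8.1, 76.324, 39.75363]; s^3: [24.0573, 91.4428]; s^2: [45.5355, 39.75363]; s^1: [70.4402]; s^0: [39.75363]
First column: [1, 8.1, 24.0573, 45.5355, 70.4402, 39.75363]. Sign changes = 0.
Yes, stable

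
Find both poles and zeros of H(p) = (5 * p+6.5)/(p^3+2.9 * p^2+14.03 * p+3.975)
Set denominator = 0: p^3 + 2.9*p^2 + 14.03*p + 3.975 = (p + 0.3)(p^2 + 2.6*p + 13.25) = 0 → Poles: -0.3, -1.3 + 3.4j, -1.3 - 3.4j
Set numerator = 0: 5*p + 6.5 = 0 → Zeros: -1.3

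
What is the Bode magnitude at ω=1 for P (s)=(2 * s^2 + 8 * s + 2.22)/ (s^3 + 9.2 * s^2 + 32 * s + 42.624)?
Substitute s = j*1: P(j1) = 0.122874 + 0.125386j.
|P(j1)| = sqrt(Re² + Im²) = 0.1756.
20*log₁₀(0.1756) = -15.11 dB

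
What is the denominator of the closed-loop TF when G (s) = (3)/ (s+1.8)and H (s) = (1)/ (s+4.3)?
Characteristic poly = G_den * H_den + G_num * H_num = (s^2 + 6.1*s + 7.74) + (3) = s^2 + 6.1*s + 10.74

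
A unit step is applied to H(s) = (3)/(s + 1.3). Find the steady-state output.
FVT: lim_{t→∞} y(t) = lim_{s→0} s*Y(s) where Y(s) = H(s)/s.
= lim_{s→0} H(s) = H(0) = num(0)/den(0) = 3/1.3 = 2.308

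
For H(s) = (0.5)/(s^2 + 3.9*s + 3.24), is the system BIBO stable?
Denominator: s^2 + 3.9*s + 3.24 = (s + 1.2)(s + 2.7). Poles: -1.2, -2.7. All Re(p)<0: Yes (stable)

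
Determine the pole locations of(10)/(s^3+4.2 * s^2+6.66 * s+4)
Set denominator = 0: s^3 + 4.2*s^2 + 6.66*s + 4 = (s + 1.6)(s^2 + 2.6*s + 2.5) = 0 → Poles: -1.3 + 0.9j, -1.3 - 0.9j, -1.6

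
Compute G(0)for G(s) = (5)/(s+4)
DC gain = G(0) = num(0)/den(0) = 5/4 = 1.25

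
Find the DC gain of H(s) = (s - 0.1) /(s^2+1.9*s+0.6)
DC gain = H(0) = num(0)/den(0) = -0.1/0.6 = -0.1667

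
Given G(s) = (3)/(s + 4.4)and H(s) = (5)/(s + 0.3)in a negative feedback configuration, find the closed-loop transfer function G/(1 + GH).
Closed-loop T = G/(1+GH).
Numerator: G_num * H_den = 3*s + 0.9.
Denominator: G_den * H_den + G_num * H_num = (s^2 + 4.7*s + 1.32) + (15) = s^2 + 4.7*s + 16.32.
T(s) = (3*s + 0.9)/(s^2 + 4.7*s + 16.32)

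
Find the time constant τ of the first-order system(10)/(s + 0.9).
First-order system: τ = -1/pole. Pole = -0.9. τ = -1/(-0.9) = 1.111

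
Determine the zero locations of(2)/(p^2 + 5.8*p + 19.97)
Numerator is a nonzero constant (2) → Zeros: none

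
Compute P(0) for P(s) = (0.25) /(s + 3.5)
DC gain = P(0) = num(0)/den(0) = 0.25/3.5 = 0.07143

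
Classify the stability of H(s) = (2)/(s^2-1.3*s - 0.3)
Denominator: s^2 - 1.3*s - 0.3 = (s - 1.5)(s + 0.2). Poles: -0.2, 1.5. Unstable (1 pole(s) in RHP)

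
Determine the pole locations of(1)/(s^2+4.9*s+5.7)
Set denominator = 0: s^2 + 4.9*s + 5.7 = (s + 3)(s + 1.9) = 0 → Poles: -1.9, -3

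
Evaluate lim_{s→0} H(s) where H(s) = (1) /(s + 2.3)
DC gain = H(0) = num(0)/den(0) = 1/2.3 = 0.4348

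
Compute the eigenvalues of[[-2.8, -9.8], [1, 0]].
Eigenvalues solve det(λI - A) = 0.
Characteristic polynomial: λ^2 + 2.8*λ + 9.8 = 0.
Roots: -1.4 + 2.8j, -1.4 - 2.8j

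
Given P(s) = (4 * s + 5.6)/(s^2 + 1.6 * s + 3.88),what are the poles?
Set denominator = 0: s^2 + 1.6*s + 3.88 = 0 → Poles: -0.8 + 1.8j, -0.8 - 1.8j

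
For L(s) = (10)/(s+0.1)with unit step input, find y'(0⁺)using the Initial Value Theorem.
IVT: y'(0⁺) = lim_{s→∞} s²·Y(s) = lim_{s→∞} s·L(s).
deg(num) = 0, deg(den) = 1, relative degree = 1, so s·L(s) → (leading num)/(leading den) = 10/1 = 10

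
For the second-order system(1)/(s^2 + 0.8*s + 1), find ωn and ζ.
Standard form: ωn²/(s²+2ζωn·s+ωn²).
const=1=ωn² → ωn=1, s coeff=0.8=2ζωn → ζ=0.4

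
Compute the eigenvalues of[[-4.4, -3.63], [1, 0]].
Eigenvalues solve det(λI - A) = 0.
Characteristic polynomial: λ^2 + 4.4*λ + 3.63 = 0.
Factor: (λ + 3.3)(λ + 1.1) = 0.
Roots: -1.1, -3.3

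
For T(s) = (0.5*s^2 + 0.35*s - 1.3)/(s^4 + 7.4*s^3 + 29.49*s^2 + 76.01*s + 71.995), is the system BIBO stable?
Denominator: s^4 + 7.4*s^3 + 29.49*s^2 + 76.01*s + 71.995 = (s + 3.5)(s + 1.7)(s^2 + 2.2*s + 12.1). Poles: -1.1 + 3.3j, -1.1 - 3.3j, -1.7, -3.5. All Re(p)<0: Yes (stable)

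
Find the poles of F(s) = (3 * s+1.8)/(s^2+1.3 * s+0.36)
Set denominator = 0: s^2 + 1.3*s + 0.36 = (s + 0.9)(s + 0.4) = 0 → Poles: -0.4, -0.9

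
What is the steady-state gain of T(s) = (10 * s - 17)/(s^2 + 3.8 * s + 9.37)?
DC gain = T(0) = num(0)/den(0) = -17/9.37 = -1.814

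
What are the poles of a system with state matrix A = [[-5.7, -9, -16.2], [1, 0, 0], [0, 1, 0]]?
Eigenvalues solve det(λI - A) = 0.
Characteristic polynomial: λ^3 + 5.7*λ^2 + 9*λ + 16.2 = 0.
Factor: (λ + 4.5)(λ^2 + 1.2*λ + 3.6) = 0.
Roots: -0.6 + 1.8j, -0.6 - 1.8j, -4.5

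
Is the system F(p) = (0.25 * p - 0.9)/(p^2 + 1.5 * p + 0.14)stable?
Denominator: p^2 + 1.5*p + 0.14 = (p + 1.4)(p + 0.1). Poles: -0.1, -1.4. All Re(p)<0: Yes (stable)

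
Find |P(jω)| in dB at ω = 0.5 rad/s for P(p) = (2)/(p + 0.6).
Substitute p = j*0.5: P(j0.5) = 1.96721 - 1.63934j.
|P(j0.5)| = sqrt(Re² + Im²) = 2.561.
20*log₁₀(2.561) = 8.17 dB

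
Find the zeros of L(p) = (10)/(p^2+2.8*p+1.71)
Numerator is a nonzero constant (10) → Zeros: none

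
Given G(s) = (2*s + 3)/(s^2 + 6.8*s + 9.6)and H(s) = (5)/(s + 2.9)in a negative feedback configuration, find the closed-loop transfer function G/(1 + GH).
Closed-loop T = G/(1+GH).
Numerator: G_num * H_den = 2*s^2 + 8.8*s + 8.7.
Denominator: G_den * H_den + G_num * H_num = (s^3 + 9.7*s^2 + 29.32*s + 27.84) + (10*s + 15) = s^3 + 9.7*s^2 + 39.32*s + 42.84.
T(s) = (2*s^2 + 8.8*s + 8.7)/(s^3 + 9.7*s^2 + 39.32*s + 42.84)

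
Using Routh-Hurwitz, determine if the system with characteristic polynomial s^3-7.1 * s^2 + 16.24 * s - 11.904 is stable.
Routh array:
s^3: [1, 16.24]; s^2: [-7.1, -11.904]; s^1: [14.5634]; s^0: [-11.904]
First column: [1, -7.1, 14.5634, -11.904]. Sign changes = 3.
No, unstable (3 RHP root(s))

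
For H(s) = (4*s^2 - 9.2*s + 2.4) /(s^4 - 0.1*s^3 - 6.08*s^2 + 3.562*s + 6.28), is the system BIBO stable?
Denominator: s^4 - 0.1*s^3 - 6.08*s^2 + 3.562*s + 6.28 = (s + 0.8)(s + 2.5)(s^2 - 3.4*s + 3.14). Poles: -0.8, -2.5, 1.7 + 0.5j, 1.7 - 0.5j. All Re(p)<0: No (unstable)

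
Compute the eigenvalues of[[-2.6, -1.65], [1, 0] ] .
Eigenvalues solve det(λI - A) = 0.
Characteristic polynomial: λ^2 + 2.6*λ + 1.65 = 0.
Factor: (λ + 1.5)(λ + 1.1) = 0.
Roots: -1.1, -1.5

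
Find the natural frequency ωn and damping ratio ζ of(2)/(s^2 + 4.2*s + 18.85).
Underdamped: complex pole -2.1 + 3.8j. ωn = |pole| = 4.342, ζ = -Re(pole)/ωn = 0.4837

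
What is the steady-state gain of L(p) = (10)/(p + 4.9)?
DC gain = L(0) = num(0)/den(0) = 10/4.9 = 2.041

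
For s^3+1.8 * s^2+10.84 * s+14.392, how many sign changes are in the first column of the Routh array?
Routh array:
s^3: [1, 10.84]; s^2: [1.8, 14.392]; s^1: [2.84444]; s^0: [14.392]
First column: [1, 1.8, 2.84444, 14.392]. Sign changes = 0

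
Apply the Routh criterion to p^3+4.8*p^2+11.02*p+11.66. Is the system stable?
Routh array:
p^3: [1, 11.02]; p^2: [4.8, 11.66]; p^1: [8.59083]; p^0: [11.66]
First column: [1, 4.8, 8.59083, 11.66]. Sign changes = 0.
Yes, stable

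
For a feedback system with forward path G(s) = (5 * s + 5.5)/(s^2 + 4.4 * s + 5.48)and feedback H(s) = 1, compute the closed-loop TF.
Closed-loop T = G/(1+GH).
Numerator: G_num * H_den = 5*s + 5.5.
Denominator: G_den * H_den + G_num * H_num = (s^2 + 4.4*s + 5.48) + (5*s + 5.5) = s^2 + 9.4*s + 10.98.
T(s) = (5*s + 5.5)/(s^2 + 9.4*s + 10.98)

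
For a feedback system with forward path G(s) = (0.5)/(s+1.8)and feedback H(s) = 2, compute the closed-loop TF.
Closed-loop T = G/(1+GH).
Numerator: G_num * H_den = 0.5.
Denominator: G_den * H_den + G_num * H_num = (s + 1.8) + (1) = s + 2.8.
T(s) = (0.5)/(s + 2.8)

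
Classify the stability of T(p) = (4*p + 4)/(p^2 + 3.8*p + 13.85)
Denominator: p^2 + 3.8*p + 13.85. Poles: -1.9 + 3.2j, -1.9 - 3.2j. Stable (all poles in LHP)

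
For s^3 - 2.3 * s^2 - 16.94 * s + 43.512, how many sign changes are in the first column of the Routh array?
Routh array:
s^3: [1, -16.94]; s^2: [-2.3, 43.512]; s^1: [1.97826]; s^0: [43.512]
First column: [1, -2.3, 1.97826, 43.512]. Sign changes = 2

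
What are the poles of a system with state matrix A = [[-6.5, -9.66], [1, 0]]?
Eigenvalues solve det(λI - A) = 0.
Characteristic polynomial: λ^2 + 6.5*λ + 9.66 = 0.
Factor: (λ + 2.3)(λ + 4.2) = 0.
Roots: -2.3, -4.2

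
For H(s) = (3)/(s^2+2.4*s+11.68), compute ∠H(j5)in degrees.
Substitute s = j*5: H(j5) = -0.124322 - 0.112002j.
∠H(j5) = atan2(Im, Re) = atan2(-0.112002, -0.124322) = -137.98°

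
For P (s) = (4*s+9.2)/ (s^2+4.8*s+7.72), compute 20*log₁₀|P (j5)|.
Substitute s = j*5: P(j5) = 0.367053 - 0.647612j.
|P(j5)| = sqrt(Re² + Im²) = 0.7444.
20*log₁₀(0.7444) = -2.56 dB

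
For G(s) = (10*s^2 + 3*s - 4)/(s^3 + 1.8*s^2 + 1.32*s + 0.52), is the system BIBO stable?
Denominator: s^3 + 1.8*s^2 + 1.32*s + 0.52 = (s + 1)(s^2 + 0.8*s + 0.52). Poles: -0.4 + 0.6j, -0.4 - 0.6j, -1. All Re(p)<0: Yes (stable)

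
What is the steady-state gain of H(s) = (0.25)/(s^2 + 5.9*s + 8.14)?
DC gain = H(0) = num(0)/den(0) = 0.25/8.14 = 0.03071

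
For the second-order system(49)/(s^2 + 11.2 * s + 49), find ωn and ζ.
Standard form: ωn²/(s²+2ζωn·s+ωn²).
const=49=ωn² → ωn=7, s coeff=11.2=2ζωn → ζ=0.8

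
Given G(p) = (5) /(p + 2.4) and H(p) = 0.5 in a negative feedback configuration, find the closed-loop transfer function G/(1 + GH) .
Closed-loop T = G/(1+GH).
Numerator: G_num * H_den = 5.
Denominator: G_den * H_den + G_num * H_num = (p + 2.4) + (2.5) = p + 4.9.
T(p) = (5)/(p + 4.9)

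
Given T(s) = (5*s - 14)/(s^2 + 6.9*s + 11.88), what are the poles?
Set denominator = 0: s^2 + 6.9*s + 11.88 = (s + 3.3)(s + 3.6) = 0 → Poles: -3.3, -3.6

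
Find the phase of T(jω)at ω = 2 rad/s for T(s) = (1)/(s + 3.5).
Substitute s = j*2: T(j2) = 0.215385 - 0.123077j.
∠T(j2) = atan2(Im, Re) = atan2(-0.123077, 0.215385) = -29.74°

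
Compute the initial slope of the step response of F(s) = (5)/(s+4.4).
IVT: y'(0⁺) = lim_{s→∞} s²·Y(s) = lim_{s→∞} s·F(s).
deg(num) = 0, deg(den) = 1, relative degree = 1, so s·F(s) → (leading num)/(leading den) = 5/1 = 5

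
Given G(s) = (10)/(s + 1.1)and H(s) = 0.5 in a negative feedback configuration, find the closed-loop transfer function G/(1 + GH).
Closed-loop T = G/(1+GH).
Numerator: G_num * H_den = 10.
Denominator: G_den * H_den + G_num * H_num = (s + 1.1) + (5) = s + 6.1.
T(s) = (10)/(s + 6.1)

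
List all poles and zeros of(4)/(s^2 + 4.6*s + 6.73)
Set denominator = 0: s^2 + 4.6*s + 6.73 = 0 → Poles: -2.3 + 1.2j, -2.3 - 1.2j
Numerator is a nonzero constant (4) → Zeros: none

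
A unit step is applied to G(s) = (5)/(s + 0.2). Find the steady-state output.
FVT: lim_{t→∞} y(t) = lim_{s→0} s*Y(s) where Y(s) = G(s)/s.
= lim_{s→0} G(s) = G(0) = num(0)/den(0) = 5/0.2 = 25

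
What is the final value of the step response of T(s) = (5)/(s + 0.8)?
FVT: lim_{t→∞} y(t) = lim_{s→0} s*Y(s) where Y(s) = T(s)/s.
= lim_{s→0} T(s) = T(0) = num(0)/den(0) = 5/0.8 = 6.25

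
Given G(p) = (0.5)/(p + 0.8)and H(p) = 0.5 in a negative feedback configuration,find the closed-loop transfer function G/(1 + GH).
Closed-loop T = G/(1+GH).
Numerator: G_num * H_den = 0.5.
Denominator: G_den * H_den + G_num * H_num = (p + 0.8) + (0.25) = p + 1.05.
T(p) = (0.5)/(p + 1.05)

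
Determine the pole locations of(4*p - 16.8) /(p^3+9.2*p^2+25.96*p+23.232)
Set denominator = 0: p^3 + 9.2*p^2 + 25.96*p + 23.232 = (p + 2.2)(p + 4.8)(p + 2.2) = 0 → Poles: -2.2, -2.2, -4.8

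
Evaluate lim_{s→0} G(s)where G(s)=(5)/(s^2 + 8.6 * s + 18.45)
DC gain = G(0) = num(0)/den(0) = 5/18.45 = 0.271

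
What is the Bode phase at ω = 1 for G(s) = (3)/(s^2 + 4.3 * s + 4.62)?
Substitute s = j*1: G(j1) = 0.343732 - 0.4083j.
∠G(j1) = atan2(Im, Re) = atan2(-0.4083, 0.343732) = -49.91°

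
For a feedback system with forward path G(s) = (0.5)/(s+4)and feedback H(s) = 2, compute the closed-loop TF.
Closed-loop T = G/(1+GH).
Numerator: G_num * H_den = 0.5.
Denominator: G_den * H_den + G_num * H_num = (s + 4) + (1) = s + 5.
T(s) = (0.5)/(s + 5)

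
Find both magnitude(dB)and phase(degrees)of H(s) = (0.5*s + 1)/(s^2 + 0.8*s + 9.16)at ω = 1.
Substitute s = j*1: H(j1) = 0.127332 + 0.0487909j.
|H| = 20*log₁₀(sqrt(Re²+Im²)) = -17.31 dB.
∠H = atan2(Im, Re) = 20.97°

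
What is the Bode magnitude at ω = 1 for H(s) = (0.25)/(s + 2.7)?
Substitute s = j*1: H(j1) = 0.0814234 - 0.0301568j.
|H(j1)| = sqrt(Re² + Im²) = 0.08683.
20*log₁₀(0.08683) = -21.23 dB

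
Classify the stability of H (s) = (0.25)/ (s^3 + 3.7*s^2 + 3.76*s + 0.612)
Denominator: s^3 + 3.7*s^2 + 3.76*s + 0.612 = (s + 0.2)(s + 1.8)(s + 1.7). Poles: -0.2, -1.7, -1.8. Stable (all poles in LHP)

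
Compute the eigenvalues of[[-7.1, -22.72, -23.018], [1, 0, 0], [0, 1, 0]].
Eigenvalues solve det(λI - A) = 0.
Characteristic polynomial: λ^3 + 7.1*λ^2 + 22.72*λ + 23.018 = 0.
Factor: (λ + 1.7)(λ^2 + 5.4*λ + 13.54) = 0.
Roots: -1.7, -2.7 + 2.5j, -2.7 - 2.5j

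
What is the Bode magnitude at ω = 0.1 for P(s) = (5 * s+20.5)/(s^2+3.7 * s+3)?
Substitute s = j*0.1: P(j0.1) = 6.77316 - 0.670927j.
|P(j0.1)| = sqrt(Re² + Im²) = 6.806.
20*log₁₀(6.806) = 16.66 dB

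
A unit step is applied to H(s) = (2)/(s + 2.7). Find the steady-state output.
FVT: lim_{t→∞} y(t) = lim_{s→0} s*Y(s) where Y(s) = H(s)/s.
= lim_{s→0} H(s) = H(0) = num(0)/den(0) = 2/2.7 = 0.7407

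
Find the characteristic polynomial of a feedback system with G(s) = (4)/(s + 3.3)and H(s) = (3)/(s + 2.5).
Characteristic poly = G_den * H_den + G_num * H_num = (s^2 + 5.8*s + 8.25) + (12) = s^2 + 5.8*s + 20.25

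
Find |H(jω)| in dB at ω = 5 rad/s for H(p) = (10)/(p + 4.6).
Substitute p = j*5: H(j5) = 0.996534 - 1.08319j.
|H(j5)| = sqrt(Re² + Im²) = 1.472.
20*log₁₀(1.472) = 3.36 dB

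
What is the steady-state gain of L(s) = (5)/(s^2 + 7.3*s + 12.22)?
DC gain = L(0) = num(0)/den(0) = 5/12.22 = 0.4092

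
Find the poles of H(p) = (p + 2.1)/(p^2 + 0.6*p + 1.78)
Set denominator = 0: p^2 + 0.6*p + 1.78 = 0 → Poles: -0.3 + 1.3j, -0.3 - 1.3j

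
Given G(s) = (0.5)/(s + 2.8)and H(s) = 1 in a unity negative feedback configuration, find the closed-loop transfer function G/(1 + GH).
Closed-loop T = G/(1+GH).
Numerator: G_num * H_den = 0.5.
Denominator: G_den * H_den + G_num * H_num = (s + 2.8) + (0.5) = s + 3.3.
T(s) = (0.5)/(s + 3.3)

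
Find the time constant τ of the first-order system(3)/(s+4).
First-order system: τ = -1/pole. Pole = -4. τ = -1/(-4) = 0.25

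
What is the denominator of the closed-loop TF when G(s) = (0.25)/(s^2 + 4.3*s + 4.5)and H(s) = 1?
Characteristic poly = G_den * H_den + G_num * H_num = (s^2 + 4.3*s + 4.5) + (0.25) = s^2 + 4.3*s + 4.75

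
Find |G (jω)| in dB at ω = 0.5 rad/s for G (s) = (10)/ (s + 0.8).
Substitute s = j*0.5: G(j0.5) = 8.98876 - 5.61798j.
|G(j0.5)| = sqrt(Re² + Im²) = 10.6.
20*log₁₀(10.6) = 20.51 dB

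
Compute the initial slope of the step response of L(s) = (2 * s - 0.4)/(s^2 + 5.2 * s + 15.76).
IVT: y'(0⁺) = lim_{s→∞} s²·Y(s) = lim_{s→∞} s·L(s).
deg(num) = 1, deg(den) = 2, relative degree = 1, so s·L(s) → (leading num)/(leading den) = 2/1 = 2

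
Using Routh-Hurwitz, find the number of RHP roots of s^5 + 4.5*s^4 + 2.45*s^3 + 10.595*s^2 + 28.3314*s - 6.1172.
Routh array:
s^5: [1, 2.45, 28.3314]; s^4: [4.5, 10.595, -6.1172]; s^3: [0.0955556, 29.6908]; s^2: [-1387.63, -6.1172]; s^1: [29.6904]; s^0: [-6.1172]
First column: [1, 4.5, 0.0955556, -1387.63, 29.6904, -6.1172]. Sign changes = RHP roots = 3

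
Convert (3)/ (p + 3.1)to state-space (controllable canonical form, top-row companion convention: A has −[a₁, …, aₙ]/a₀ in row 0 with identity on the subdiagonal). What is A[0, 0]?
Reachable canonical form for den = p + 3.1: top row of A = -[a₁,a₂,...,aₙ]/a₀, ones on the subdiagonal, zeros elsewhere.
A = [[-3.1]].
A[0,0] = -3.1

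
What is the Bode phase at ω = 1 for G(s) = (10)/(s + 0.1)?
Substitute s = j*1: G(j1) = 0.990099 - 9.90099j.
∠G(j1) = atan2(Im, Re) = atan2(-9.90099, 0.990099) = -84.29°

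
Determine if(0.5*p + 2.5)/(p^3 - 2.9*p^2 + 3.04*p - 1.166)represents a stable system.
Denominator: p^3 - 2.9*p^2 + 3.04*p - 1.166 = (p - 1.1)(p^2 - 1.8*p + 1.06). Poles: 0.9 + 0.5j, 0.9 - 0.5j, 1.1. All Re(p)<0: No (unstable)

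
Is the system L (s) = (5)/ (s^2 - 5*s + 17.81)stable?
Denominator: s^2 - 5*s + 17.81. Poles: 2.5 + 3.4j, 2.5 - 3.4j. All Re(p)<0: No (unstable)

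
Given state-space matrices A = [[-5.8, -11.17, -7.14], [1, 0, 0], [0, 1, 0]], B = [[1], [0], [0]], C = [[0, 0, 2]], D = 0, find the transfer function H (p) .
H(p) = C(pI - A)⁻¹B + D.
Characteristic polynomial det(pI - A) = p^3 + 5.8*p^2 + 11.17*p + 7.14.
Numerator from C·adj(pI-A)·B + D·det(pI-A) = 2.
H(p) = (2)/(p^3 + 5.8*p^2 + 11.17*p + 7.14)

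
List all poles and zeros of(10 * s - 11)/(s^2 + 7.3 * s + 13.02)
Set denominator = 0: s^2 + 7.3*s + 13.02 = (s + 4.2)(s + 3.1) = 0 → Poles: -3.1, -4.2
Set numerator = 0: 10*s - 11 = 0 → Zeros: 1.1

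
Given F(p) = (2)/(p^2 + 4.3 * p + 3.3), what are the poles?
Set denominator = 0: p^2 + 4.3*p + 3.3 = (p + 1)(p + 3.3) = 0 → Poles: -1, -3.3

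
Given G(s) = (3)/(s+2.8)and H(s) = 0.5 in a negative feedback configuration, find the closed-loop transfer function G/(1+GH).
Closed-loop T = G/(1+GH).
Numerator: G_num * H_den = 3.
Denominator: G_den * H_den + G_num * H_num = (s + 2.8) + (1.5) = s + 4.3.
T(s) = (3)/(s + 4.3)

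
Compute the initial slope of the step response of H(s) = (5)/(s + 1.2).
IVT: y'(0⁺) = lim_{s→∞} s²·Y(s) = lim_{s→∞} s·H(s).
deg(num) = 0, deg(den) = 1, relative degree = 1, so s·H(s) → (leading num)/(leading den) = 5/1 = 5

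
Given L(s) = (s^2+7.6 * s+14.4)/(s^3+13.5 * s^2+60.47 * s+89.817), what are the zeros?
Set numerator = 0: s^2 + 7.6*s + 14.4 = (s + 4)(s + 3.6) = 0 → Zeros: -3.6, -4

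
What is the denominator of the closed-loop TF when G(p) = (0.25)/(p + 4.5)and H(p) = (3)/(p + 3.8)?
Characteristic poly = G_den * H_den + G_num * H_num = (p^2 + 8.3*p + 17.1) + (0.75) = p^2 + 8.3*p + 17.85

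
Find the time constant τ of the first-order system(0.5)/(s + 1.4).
First-order system: τ = -1/pole. Pole = -1.4. τ = -1/(-1.4) = 0.7143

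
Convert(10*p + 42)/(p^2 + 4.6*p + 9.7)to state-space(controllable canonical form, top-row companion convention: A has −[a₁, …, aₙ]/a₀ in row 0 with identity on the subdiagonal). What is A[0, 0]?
Reachable canonical form for den = p^2 + 4.6*p + 9.7: top row of A = -[a₁,a₂,...,aₙ]/a₀, ones on the subdiagonal, zeros elsewhere.
A = [[-4.6, -9.7], [1, 0]].
A[0,0] = -4.6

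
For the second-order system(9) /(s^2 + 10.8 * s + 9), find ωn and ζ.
Standard form: ωn²/(s²+2ζωn·s+ωn²).
const=9=ωn² → ωn=3, s coeff=10.8=2ζωn → ζ=1.8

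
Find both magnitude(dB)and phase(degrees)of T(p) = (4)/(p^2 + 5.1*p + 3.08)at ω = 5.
Substitute p = j*5: T(j5) = -0.0775424 - 0.0902067j.
|T| = 20*log₁₀(sqrt(Re²+Im²)) = -18.49 dB.
∠T = atan2(Im, Re) = -130.68°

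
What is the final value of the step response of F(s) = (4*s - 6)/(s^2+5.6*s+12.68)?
FVT: lim_{t→∞} y(t) = lim_{s→0} s*Y(s) where Y(s) = F(s)/s.
= lim_{s→0} F(s) = F(0) = num(0)/den(0) = -6/12.68 = -0.4732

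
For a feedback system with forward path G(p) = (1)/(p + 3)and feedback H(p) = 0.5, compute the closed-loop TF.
Closed-loop T = G/(1+GH).
Numerator: G_num * H_den = 1.
Denominator: G_den * H_den + G_num * H_num = (p + 3) + (0.5) = p + 3.5.
T(p) = (1)/(p + 3.5)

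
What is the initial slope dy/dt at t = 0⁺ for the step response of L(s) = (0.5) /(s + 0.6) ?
IVT: y'(0⁺) = lim_{s→∞} s²·Y(s) = lim_{s→∞} s·L(s).
deg(num) = 0, deg(den) = 1, relative degree = 1, so s·L(s) → (leading num)/(leading den) = 0.5/1 = 0.5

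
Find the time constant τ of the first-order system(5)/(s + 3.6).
First-order system: τ = -1/pole. Pole = -3.6. τ = -1/(-3.6) = 0.2778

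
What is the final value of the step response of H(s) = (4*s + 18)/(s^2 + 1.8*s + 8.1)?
FVT: lim_{t→∞} y(t) = lim_{s→0} s*Y(s) where Y(s) = H(s)/s.
= lim_{s→0} H(s) = H(0) = num(0)/den(0) = 18/8.1 = 2.222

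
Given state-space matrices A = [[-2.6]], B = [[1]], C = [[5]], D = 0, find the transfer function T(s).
T(s) = C(sI - A)⁻¹B + D.
Characteristic polynomial det(sI - A) = s + 2.6.
Numerator from C·adj(sI-A)·B + D·det(sI-A) = 5.
T(s) = (5)/(s + 2.6)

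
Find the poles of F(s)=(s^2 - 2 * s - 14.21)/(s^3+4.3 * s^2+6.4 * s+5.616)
Set denominator = 0: s^3 + 4.3*s^2 + 6.4*s + 5.616 = (s + 2.7)(s^2 + 1.6*s + 2.08) = 0 → Poles: -0.8 + 1.2j, -0.8 - 1.2j, -2.7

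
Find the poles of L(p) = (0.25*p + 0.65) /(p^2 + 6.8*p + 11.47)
Set denominator = 0: p^2 + 6.8*p + 11.47 = (p + 3.1)(p + 3.7) = 0 → Poles: -3.1, -3.7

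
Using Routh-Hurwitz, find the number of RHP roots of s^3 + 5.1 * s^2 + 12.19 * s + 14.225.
Routh array:
s^3: [1, 12.19]; s^2: [5.1, 14.225]; s^1: [9.40078]; s^0: [14.225]
First column: [1, 5.1, 9.40078, 14.225]. Sign changes = RHP roots = 0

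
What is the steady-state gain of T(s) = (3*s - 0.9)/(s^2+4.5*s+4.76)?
DC gain = T(0) = num(0)/den(0) = -0.9/4.76 = -0.1891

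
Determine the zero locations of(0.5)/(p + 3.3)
Numerator is a nonzero constant (0.5) → Zeros: none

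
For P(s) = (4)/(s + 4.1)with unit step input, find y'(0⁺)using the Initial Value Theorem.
IVT: y'(0⁺) = lim_{s→∞} s²·Y(s) = lim_{s→∞} s·P(s).
deg(num) = 0, deg(den) = 1, relative degree = 1, so s·P(s) → (leading num)/(leading den) = 4/1 = 4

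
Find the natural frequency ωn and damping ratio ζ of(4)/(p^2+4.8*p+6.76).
Underdamped: complex pole -2.4 + 1j. ωn = |pole| = 2.6, ζ = -Re(pole)/ωn = 0.9231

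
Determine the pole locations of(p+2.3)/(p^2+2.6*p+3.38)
Set denominator = 0: p^2 + 2.6*p + 3.38 = 0 → Poles: -1.3 + 1.3j, -1.3 - 1.3j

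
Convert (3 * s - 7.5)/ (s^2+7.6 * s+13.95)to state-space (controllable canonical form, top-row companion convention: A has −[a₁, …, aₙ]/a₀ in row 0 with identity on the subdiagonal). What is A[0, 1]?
Reachable canonical form for den = s^2 + 7.6*s + 13.95: top row of A = -[a₁,a₂,...,aₙ]/a₀, ones on the subdiagonal, zeros elsewhere.
A = [[-7.6, -13.95], [1, 0]].
A[0,1] = -13.95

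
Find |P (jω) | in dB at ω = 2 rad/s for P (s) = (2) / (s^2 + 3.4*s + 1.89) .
Substitute s = j*2: P(j2) = -0.0832477 - 0.268286j.
|P(j2)| = sqrt(Re² + Im²) = 0.2809.
20*log₁₀(0.2809) = -11.03 dB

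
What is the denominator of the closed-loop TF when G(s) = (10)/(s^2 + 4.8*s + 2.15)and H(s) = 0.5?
Characteristic poly = G_den * H_den + G_num * H_num = (s^2 + 4.8*s + 2.15) + (5) = s^2 + 4.8*s + 7.15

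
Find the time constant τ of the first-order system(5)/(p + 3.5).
First-order system: τ = -1/pole. Pole = -3.5. τ = -1/(-3.5) = 0.2857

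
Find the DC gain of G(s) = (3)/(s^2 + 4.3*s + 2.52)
DC gain = G(0) = num(0)/den(0) = 3/2.52 = 1.19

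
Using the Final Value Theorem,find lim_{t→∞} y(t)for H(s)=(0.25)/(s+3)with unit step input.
FVT: lim_{t→∞} y(t) = lim_{s→0} s*Y(s) where Y(s) = H(s)/s.
= lim_{s→0} H(s) = H(0) = num(0)/den(0) = 0.25/3 = 0.08333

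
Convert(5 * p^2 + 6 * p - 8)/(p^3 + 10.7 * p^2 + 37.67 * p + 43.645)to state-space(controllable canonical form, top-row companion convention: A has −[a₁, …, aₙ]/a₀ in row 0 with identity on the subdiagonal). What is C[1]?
Reachable canonical form: C = numerator coefficients (right-aligned, zero-padded to length n).
num = 5*p^2 + 6*p - 8, C = [[5, 6, -8]].
C[1] = 6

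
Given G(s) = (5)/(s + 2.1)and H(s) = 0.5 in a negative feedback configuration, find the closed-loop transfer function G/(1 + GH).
Closed-loop T = G/(1+GH).
Numerator: G_num * H_den = 5.
Denominator: G_den * H_den + G_num * H_num = (s + 2.1) + (2.5) = s + 4.6.
T(s) = (5)/(s + 4.6)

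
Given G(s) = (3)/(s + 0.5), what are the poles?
Set denominator = 0: s + 0.5 = 0 → Poles: -0.5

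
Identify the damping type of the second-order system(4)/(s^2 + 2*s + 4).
Standard form: ωn²/(s²+2ζωn·s+ωn²) gives ωn=2, ζ=0.5.
Underdamped (ζ = 0.5 < 1)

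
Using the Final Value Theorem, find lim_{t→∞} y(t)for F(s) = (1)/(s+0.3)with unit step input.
FVT: lim_{t→∞} y(t) = lim_{s→0} s*Y(s) where Y(s) = F(s)/s.
= lim_{s→0} F(s) = F(0) = num(0)/den(0) = 1/0.3 = 3.333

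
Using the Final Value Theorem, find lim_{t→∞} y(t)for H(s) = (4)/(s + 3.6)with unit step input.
FVT: lim_{t→∞} y(t) = lim_{s→0} s*Y(s) where Y(s) = H(s)/s.
= lim_{s→0} H(s) = H(0) = num(0)/den(0) = 4/3.6 = 1.111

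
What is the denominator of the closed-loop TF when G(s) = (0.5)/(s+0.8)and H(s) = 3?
Characteristic poly = G_den * H_den + G_num * H_num = (s + 0.8) + (1.5) = s + 2.3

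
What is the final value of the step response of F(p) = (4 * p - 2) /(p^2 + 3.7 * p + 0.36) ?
FVT: lim_{t→∞} y(t) = lim_{p→0} p*Y(p) where Y(p) = F(p)/p.
= lim_{p→0} F(p) = F(0) = num(0)/den(0) = -2/0.36 = -5.556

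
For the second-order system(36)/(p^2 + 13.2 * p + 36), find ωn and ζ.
Standard form: ωn²/(p²+2ζωn·p+ωn²).
const=36=ωn² → ωn=6, p coeff=13.2=2ζωn → ζ=1.1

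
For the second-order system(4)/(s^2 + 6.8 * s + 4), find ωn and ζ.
Standard form: ωn²/(s²+2ζωn·s+ωn²).
const=4=ωn² → ωn=2, s coeff=6.8=2ζωn → ζ=1.7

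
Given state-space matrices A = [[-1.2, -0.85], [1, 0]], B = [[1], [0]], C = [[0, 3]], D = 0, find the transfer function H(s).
H(s) = C(sI - A)⁻¹B + D.
Characteristic polynomial det(sI - A) = s^2 + 1.2*s + 0.85.
Numerator from C·adj(sI-A)·B + D·det(sI-A) = 3.
H(s) = (3)/(s^2 + 1.2*s + 0.85)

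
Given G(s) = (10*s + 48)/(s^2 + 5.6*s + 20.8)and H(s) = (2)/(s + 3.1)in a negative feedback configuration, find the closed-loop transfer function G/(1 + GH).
Closed-loop T = G/(1+GH).
Numerator: G_num * H_den = 10*s^2 + 79*s + 148.8.
Denominator: G_den * H_den + G_num * H_num = (s^3 + 8.7*s^2 + 38.16*s + 64.48) + (20*s + 96) = s^3 + 8.7*s^2 + 58.16*s + 160.48.
T(s) = (10*s^2 + 79*s + 148.8)/(s^3 + 8.7*s^2 + 58.16*s + 160.48)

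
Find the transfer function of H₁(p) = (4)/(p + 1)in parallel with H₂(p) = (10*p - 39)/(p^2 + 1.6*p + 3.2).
Parallel: H = H₁ + H₂ = (n₁·d₂ + n₂·d₁)/(d₁·d₂).
n₁·d₂ = 4*p^2 + 6.4*p + 12.8. n₂·d₁ = 10*p^2 - 29*p - 39. Sum = 14*p^2 - 22.6*p - 26.2. d₁·d₂ = p^3 + 2.6*p^2 + 4.8*p + 3.2.
H(p) = (14*p^2 - 22.6*p - 26.2)/(p^3 + 2.6*p^2 + 4.8*p + 3.2)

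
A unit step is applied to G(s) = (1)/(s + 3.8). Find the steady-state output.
FVT: lim_{t→∞} y(t) = lim_{s→0} s*Y(s) where Y(s) = G(s)/s.
= lim_{s→0} G(s) = G(0) = num(0)/den(0) = 1/3.8 = 0.2632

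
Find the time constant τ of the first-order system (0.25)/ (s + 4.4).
First-order system: τ = -1/pole. Pole = -4.4. τ = -1/(-4.4) = 0.2273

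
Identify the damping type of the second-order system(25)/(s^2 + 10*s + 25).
Standard form: ωn²/(s²+2ζωn·s+ωn²) gives ωn=5, ζ=1.
Critically damped (ζ = 1)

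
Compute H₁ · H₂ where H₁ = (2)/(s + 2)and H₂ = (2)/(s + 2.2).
Series: H = H₁ · H₂ = (n₁·n₂)/(d₁·d₂).
Num: n₁·n₂ = 4. Den: d₁·d₂ = s^2 + 4.2*s + 4.4.
H(s) = (4)/(s^2 + 4.2*s + 4.4)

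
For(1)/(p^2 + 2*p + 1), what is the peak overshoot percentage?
Standard form: ωn²/(p²+2ζωn·p+ωn²) → ωn = 1, ζ = 1.
ζ ≥ 1, so the response is non-oscillatory: peak overshoot = 0%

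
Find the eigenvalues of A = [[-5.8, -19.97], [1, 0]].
Eigenvalues solve det(λI - A) = 0.
Characteristic polynomial: λ^2 + 5.8*λ + 19.97 = 0.
Roots: -2.9 + 3.4j, -2.9 - 3.4j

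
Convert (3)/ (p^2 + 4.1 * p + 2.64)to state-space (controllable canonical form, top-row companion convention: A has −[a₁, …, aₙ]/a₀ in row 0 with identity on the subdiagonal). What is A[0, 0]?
Reachable canonical form for den = p^2 + 4.1*p + 2.64: top row of A = -[a₁,a₂,...,aₙ]/a₀, ones on the subdiagonal, zeros elsewhere.
A = [[-4.1, -2.64], [1, 0]].
A[0,0] = -4.1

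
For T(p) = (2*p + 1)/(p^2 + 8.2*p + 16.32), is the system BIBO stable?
Denominator: p^2 + 8.2*p + 16.32 = (p + 3.4)(p + 4.8). Poles: -3.4, -4.8. All Re(p)<0: Yes (stable)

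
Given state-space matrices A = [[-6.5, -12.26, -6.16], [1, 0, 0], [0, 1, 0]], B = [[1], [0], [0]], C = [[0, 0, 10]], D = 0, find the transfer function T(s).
T(s) = C(sI - A)⁻¹B + D.
Characteristic polynomial det(sI - A) = s^3 + 6.5*s^2 + 12.26*s + 6.16.
Numerator from C·adj(sI-A)·B + D·det(sI-A) = 10.
T(s) = (10)/(s^3 + 6.5*s^2 + 12.26*s + 6.16)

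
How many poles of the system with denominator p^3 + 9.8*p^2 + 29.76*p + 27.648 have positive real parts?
p^3 + 9.8*p^2 + 29.76*p + 27.648 = (p + 4.8)(p + 3.2)(p + 1.8). Poles: -1.8, -3.2, -4.8. RHP poles (Re>0): 0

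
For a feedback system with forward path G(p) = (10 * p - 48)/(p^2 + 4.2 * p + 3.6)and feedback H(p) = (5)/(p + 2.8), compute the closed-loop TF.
Closed-loop T = G/(1+GH).
Numerator: G_num * H_den = 10*p^2 - 20*p - 134.4.
Denominator: G_den * H_den + G_num * H_num = (p^3 + 7*p^2 + 15.36*p + 10.08) + (50*p - 240) = p^3 + 7*p^2 + 65.36*p - 229.92.
T(p) = (10*p^2 - 20*p - 134.4)/(p^3 + 7*p^2 + 65.36*p - 229.92)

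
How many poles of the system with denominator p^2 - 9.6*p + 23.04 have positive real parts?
p^2 - 9.6*p + 23.04 = (p - 4.8)(p - 4.8). Poles: 4.8, 4.8. RHP poles (Re>0): 2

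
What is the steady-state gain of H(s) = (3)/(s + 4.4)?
DC gain = H(0) = num(0)/den(0) = 3/4.4 = 0.6818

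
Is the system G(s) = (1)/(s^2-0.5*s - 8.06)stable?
Denominator: s^2 - 0.5*s - 8.06 = (s - 3.1)(s + 2.6). Poles: -2.6, 3.1. All Re(p)<0: No (unstable)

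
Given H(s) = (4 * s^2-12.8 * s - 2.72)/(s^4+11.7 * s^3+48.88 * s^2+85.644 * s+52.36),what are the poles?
Set denominator = 0: s^4 + 11.7*s^3 + 48.88*s^2 + 85.644*s + 52.36 = (s + 1.4)(s + 2.5)(s + 4.4)(s + 3.4) = 0 → Poles: -1.4, -2.5, -3.4, -4.4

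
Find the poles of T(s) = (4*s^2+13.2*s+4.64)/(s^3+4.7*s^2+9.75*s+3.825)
Set denominator = 0: s^3 + 4.7*s^2 + 9.75*s + 3.825 = (s + 0.5)(s^2 + 4.2*s + 7.65) = 0 → Poles: -0.5, -2.1 + 1.8j, -2.1 - 1.8j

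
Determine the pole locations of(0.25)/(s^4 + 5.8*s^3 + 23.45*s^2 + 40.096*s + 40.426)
Set denominator = 0: s^4 + 5.8*s^3 + 23.45*s^2 + 40.096*s + 40.426 = (s^2 + 2.4*s + 3.4)(s^2 + 3.4*s + 11.89) = 0 → Poles: -1.2 + 1.4j, -1.2 - 1.4j, -1.7 + 3j, -1.7 - 3j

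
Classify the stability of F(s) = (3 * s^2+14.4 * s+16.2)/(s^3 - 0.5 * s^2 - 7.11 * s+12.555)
Denominator: s^3 - 0.5*s^2 - 7.11*s + 12.555 = (s + 3.1)(s^2 - 3.6*s + 4.05). Poles: -3.1, 1.8 + 0.9j, 1.8 - 0.9j. Unstable (2 pole(s) in RHP)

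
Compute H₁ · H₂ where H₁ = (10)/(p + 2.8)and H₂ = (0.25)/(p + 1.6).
Series: H = H₁ · H₂ = (n₁·n₂)/(d₁·d₂).
Num: n₁·n₂ = 2.5. Den: d₁·d₂ = p^2 + 4.4*p + 4.48.
H(p) = (2.5)/(p^2 + 4.4*p + 4.48)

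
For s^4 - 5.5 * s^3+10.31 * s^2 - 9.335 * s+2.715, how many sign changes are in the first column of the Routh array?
Routh array:
s^4: [1, 10.31, 2.715]; s^3: [-5.5, -9.335]; s^2: [8.61273, 2.715]; s^1: [-7.60123]; s^0: [2.715]
First column: [1, -5.5, 8.61273, -7.60123, 2.715]. Sign changes = 4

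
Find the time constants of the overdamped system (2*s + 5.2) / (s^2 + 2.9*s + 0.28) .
Overdamped: real poles at -0.1, -2.8. τ = -1/pole → τ₁ = 10, τ₂ = 0.3571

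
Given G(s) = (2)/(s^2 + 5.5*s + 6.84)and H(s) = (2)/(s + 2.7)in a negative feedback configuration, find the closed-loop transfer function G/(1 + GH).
Closed-loop T = G/(1+GH).
Numerator: G_num * H_den = 2*s + 5.4.
Denominator: G_den * H_den + G_num * H_num = (s^3 + 8.2*s^2 + 21.69*s + 18.468) + (4) = s^3 + 8.2*s^2 + 21.69*s + 22.468.
T(s) = (2*s + 5.4)/(s^3 + 8.2*s^2 + 21.69*s + 22.468)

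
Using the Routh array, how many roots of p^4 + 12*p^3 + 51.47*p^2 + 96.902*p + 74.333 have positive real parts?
Routh array:
p^4: [1, 51.47, 74.333]; p^3: [12, 96.902]; p^2: [43.3948, 74.333]; p^1: [76.3466]; p^0: [74.333]
First column: [1, 12, 43.3948, 76.3466, 74.333]. Sign changes = RHP roots = 0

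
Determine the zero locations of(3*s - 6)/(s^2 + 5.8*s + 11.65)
Set numerator = 0: 3*s - 6 = 0 → Zeros: 2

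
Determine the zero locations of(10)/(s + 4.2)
Numerator is a nonzero constant (10) → Zeros: none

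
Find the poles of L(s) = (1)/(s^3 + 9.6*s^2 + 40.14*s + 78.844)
Set denominator = 0: s^3 + 9.6*s^2 + 40.14*s + 78.844 = (s + 4.6)(s^2 + 5*s + 17.14) = 0 → Poles: -2.5 + 3.3j, -2.5 - 3.3j, -4.6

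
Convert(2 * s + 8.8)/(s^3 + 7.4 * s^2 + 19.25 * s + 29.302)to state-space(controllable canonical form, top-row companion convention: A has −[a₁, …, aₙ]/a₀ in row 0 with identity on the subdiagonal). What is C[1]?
Reachable canonical form: C = numerator coefficients (right-aligned, zero-padded to length n).
num = 2*s + 8.8, C = [[0, 2, 8.8]].
C[1] = 2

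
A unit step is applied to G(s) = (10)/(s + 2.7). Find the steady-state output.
FVT: lim_{t→∞} y(t) = lim_{s→0} s*Y(s) where Y(s) = G(s)/s.
= lim_{s→0} G(s) = G(0) = num(0)/den(0) = 10/2.7 = 3.704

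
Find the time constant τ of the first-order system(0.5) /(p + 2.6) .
First-order system: τ = -1/pole. Pole = -2.6. τ = -1/(-2.6) = 0.3846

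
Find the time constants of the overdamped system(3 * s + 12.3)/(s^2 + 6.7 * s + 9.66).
Overdamped: real poles at -4.6, -2.1. τ = -1/pole → τ₁ = 0.2174, τ₂ = 0.4762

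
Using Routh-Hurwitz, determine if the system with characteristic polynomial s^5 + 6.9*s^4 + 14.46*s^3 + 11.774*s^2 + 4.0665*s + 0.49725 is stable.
Routh array:
s^5: [1, 14.46, 4.0665]; s^4: [6.9, 11.774, 0.49725]; s^3: [12.7536, 3.99443]; s^2: [9.61292, 0.49725]; s^1: [3.33472]; s^0: [0.49725]
First column: [1, 6.9, 12.7536, 9.61292, 3.33472, 0.49725]. Sign changes = 0.
Yes, stable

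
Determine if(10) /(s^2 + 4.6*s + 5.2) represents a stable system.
Denominator: s^2 + 4.6*s + 5.2 = (s + 2.6)(s + 2). Poles: -2, -2.6. All Re(p)<0: Yes (stable)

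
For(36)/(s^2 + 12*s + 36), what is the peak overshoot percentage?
Standard form: ωn²/(s²+2ζωn·s+ωn²) → ωn = 6, ζ = 1.
ζ ≥ 1, so the response is non-oscillatory: peak overshoot = 0%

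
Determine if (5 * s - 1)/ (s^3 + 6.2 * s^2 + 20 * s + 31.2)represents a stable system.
Denominator: s^3 + 6.2*s^2 + 20*s + 31.2 = (s + 3)(s^2 + 3.2*s + 10.4). Poles: -1.6 + 2.8j, -1.6 - 2.8j, -3. All Re(p)<0: Yes (stable)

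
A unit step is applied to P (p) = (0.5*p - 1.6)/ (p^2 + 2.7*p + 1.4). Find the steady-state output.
FVT: lim_{t→∞} y(t) = lim_{p→0} p*Y(p) where Y(p) = P(p)/p.
= lim_{p→0} P(p) = P(0) = num(0)/den(0) = -1.6/1.4 = -1.143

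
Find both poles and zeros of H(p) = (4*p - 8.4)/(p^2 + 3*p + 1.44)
Set denominator = 0: p^2 + 3*p + 1.44 = (p + 2.4)(p + 0.6) = 0 → Poles: -0.6, -2.4
Set numerator = 0: 4*p - 8.4 = 0 → Zeros: 2.1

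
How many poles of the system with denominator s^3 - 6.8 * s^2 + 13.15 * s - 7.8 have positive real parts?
s^3 - 6.8*s^2 + 13.15*s - 7.8 = (s - 1.5)(s - 4)(s - 1.3). Poles: 1.3, 1.5, 4. RHP poles (Re>0): 3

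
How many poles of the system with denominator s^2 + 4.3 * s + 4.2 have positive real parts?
s^2 + 4.3*s + 4.2 = (s + 1.5)(s + 2.8). Poles: -1.5, -2.8. RHP poles (Re>0): 0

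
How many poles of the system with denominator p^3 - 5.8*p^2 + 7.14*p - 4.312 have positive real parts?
p^3 - 5.8*p^2 + 7.14*p - 4.312 = (p - 4.4)(p^2 - 1.4*p + 0.98). Poles: 0.7 + 0.7j, 0.7 - 0.7j, 4.4. RHP poles (Re>0): 3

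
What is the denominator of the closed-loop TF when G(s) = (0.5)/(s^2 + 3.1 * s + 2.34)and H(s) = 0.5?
Characteristic poly = G_den * H_den + G_num * H_num = (s^2 + 3.1*s + 2.34) + (0.25) = s^2 + 3.1*s + 2.59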